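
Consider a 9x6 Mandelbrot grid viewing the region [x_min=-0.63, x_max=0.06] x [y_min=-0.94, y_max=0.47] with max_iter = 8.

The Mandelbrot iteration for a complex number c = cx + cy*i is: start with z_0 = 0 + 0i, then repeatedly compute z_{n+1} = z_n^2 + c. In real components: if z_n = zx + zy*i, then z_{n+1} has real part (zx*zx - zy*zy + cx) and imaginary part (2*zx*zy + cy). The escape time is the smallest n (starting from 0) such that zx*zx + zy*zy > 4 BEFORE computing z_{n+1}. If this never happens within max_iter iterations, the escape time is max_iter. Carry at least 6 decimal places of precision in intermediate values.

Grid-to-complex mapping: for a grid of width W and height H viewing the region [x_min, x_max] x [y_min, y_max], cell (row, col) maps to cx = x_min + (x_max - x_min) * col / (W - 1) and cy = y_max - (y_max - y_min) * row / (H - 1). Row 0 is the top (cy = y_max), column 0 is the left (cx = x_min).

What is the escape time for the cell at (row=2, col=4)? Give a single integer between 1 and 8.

Answer: 8

Derivation:
z_0 = 0 + 0i, c = -0.2850 + -0.0940i
Iter 1: z = -0.2850 + -0.0940i, |z|^2 = 0.0901
Iter 2: z = -0.2126 + -0.0404i, |z|^2 = 0.0468
Iter 3: z = -0.2414 + -0.0768i, |z|^2 = 0.0642
Iter 4: z = -0.2326 + -0.0569i, |z|^2 = 0.0573
Iter 5: z = -0.2341 + -0.0675i, |z|^2 = 0.0594
Iter 6: z = -0.2347 + -0.0624i, |z|^2 = 0.0590
Iter 7: z = -0.2338 + -0.0647i, |z|^2 = 0.0588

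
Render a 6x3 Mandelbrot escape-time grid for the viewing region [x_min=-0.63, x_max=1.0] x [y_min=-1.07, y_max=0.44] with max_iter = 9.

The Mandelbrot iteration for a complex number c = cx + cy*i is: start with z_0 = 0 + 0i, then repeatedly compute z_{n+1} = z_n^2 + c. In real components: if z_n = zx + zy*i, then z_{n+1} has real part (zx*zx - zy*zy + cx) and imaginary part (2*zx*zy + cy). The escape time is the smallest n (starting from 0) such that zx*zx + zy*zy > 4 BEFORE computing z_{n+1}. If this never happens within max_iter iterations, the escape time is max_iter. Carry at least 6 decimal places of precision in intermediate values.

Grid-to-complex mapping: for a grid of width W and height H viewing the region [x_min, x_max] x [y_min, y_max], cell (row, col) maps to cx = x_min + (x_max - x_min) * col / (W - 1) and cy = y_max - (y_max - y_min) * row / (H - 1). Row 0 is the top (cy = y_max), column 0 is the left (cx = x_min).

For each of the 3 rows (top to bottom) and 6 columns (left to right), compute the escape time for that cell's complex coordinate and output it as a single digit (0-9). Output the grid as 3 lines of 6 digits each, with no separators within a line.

Answer: 999932
999932
354322

Derivation:
(row=0, col=0): c = -0.6300 + 0.4400i → escape time 9
(row=0, col=1): c = -0.3040 + 0.4400i → escape time 9
(row=0, col=2): c = 0.0220 + 0.4400i → escape time 9
(row=0, col=3): c = 0.3480 + 0.4400i → escape time 9
(row=0, col=4): c = 0.6740 + 0.4400i → escape time 3
(row=0, col=5): c = 1.0000 + 0.4400i → escape time 2
(row=1, col=0): c = -0.6300 + -0.3150i → escape time 9
(row=1, col=1): c = -0.3040 + -0.3150i → escape time 9
(row=1, col=2): c = 0.0220 + -0.3150i → escape time 9
(row=1, col=3): c = 0.3480 + -0.3150i → escape time 9
(row=1, col=4): c = 0.6740 + -0.3150i → escape time 3
(row=1, col=5): c = 1.0000 + -0.3150i → escape time 2
(row=2, col=0): c = -0.6300 + -1.0700i → escape time 3
(row=2, col=1): c = -0.3040 + -1.0700i → escape time 5
(row=2, col=2): c = 0.0220 + -1.0700i → escape time 4
(row=2, col=3): c = 0.3480 + -1.0700i → escape time 3
(row=2, col=4): c = 0.6740 + -1.0700i → escape time 2
(row=2, col=5): c = 1.0000 + -1.0700i → escape time 2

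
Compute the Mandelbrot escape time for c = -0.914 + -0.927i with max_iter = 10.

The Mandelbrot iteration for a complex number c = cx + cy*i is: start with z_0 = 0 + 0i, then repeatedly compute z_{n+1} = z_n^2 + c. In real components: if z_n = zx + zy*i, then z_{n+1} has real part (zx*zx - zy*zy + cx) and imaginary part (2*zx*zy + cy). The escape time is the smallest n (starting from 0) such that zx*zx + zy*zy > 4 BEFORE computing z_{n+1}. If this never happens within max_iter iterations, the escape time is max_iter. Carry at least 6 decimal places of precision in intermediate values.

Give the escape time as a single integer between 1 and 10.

z_0 = 0 + 0i, c = -0.9140 + -0.9270i
Iter 1: z = -0.9140 + -0.9270i, |z|^2 = 1.6947
Iter 2: z = -0.9379 + 0.7676i, |z|^2 = 1.4689
Iter 3: z = -0.6234 + -2.3668i, |z|^2 = 5.9906
Escaped at iteration 3

Answer: 3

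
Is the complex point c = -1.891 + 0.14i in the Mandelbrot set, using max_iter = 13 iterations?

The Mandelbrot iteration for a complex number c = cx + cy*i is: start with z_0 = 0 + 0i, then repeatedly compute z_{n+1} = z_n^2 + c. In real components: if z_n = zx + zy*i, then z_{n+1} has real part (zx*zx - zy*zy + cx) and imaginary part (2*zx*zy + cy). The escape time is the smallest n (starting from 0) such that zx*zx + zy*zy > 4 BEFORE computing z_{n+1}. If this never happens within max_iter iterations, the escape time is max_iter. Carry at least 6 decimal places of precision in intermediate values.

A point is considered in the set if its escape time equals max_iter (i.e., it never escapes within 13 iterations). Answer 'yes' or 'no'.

Answer: no

Derivation:
z_0 = 0 + 0i, c = -1.8910 + 0.1400i
Iter 1: z = -1.8910 + 0.1400i, |z|^2 = 3.5955
Iter 2: z = 1.6653 + -0.3895i, |z|^2 = 2.9249
Iter 3: z = 0.7305 + -1.1572i, |z|^2 = 1.8727
Iter 4: z = -2.6965 + -1.5506i, |z|^2 = 9.6754
Escaped at iteration 4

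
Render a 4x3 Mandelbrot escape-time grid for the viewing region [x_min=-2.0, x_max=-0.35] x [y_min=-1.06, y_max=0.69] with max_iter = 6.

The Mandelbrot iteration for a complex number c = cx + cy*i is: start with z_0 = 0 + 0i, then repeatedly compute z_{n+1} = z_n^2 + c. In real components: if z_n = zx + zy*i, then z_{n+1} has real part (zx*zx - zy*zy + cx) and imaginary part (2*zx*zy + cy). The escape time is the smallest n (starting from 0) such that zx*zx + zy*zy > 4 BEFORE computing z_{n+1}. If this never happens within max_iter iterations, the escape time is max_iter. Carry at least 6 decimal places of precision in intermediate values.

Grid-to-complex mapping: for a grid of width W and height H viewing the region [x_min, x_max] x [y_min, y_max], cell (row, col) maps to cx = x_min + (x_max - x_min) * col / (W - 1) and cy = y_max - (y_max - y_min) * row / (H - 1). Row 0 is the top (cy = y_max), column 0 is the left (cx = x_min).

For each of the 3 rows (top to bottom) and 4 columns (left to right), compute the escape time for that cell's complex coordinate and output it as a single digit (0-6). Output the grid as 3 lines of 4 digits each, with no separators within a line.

Answer: 1346
1566
1234

Derivation:
(row=0, col=0): c = -2.0000 + 0.6900i → escape time 1
(row=0, col=1): c = -1.4500 + 0.6900i → escape time 3
(row=0, col=2): c = -0.9000 + 0.6900i → escape time 4
(row=0, col=3): c = -0.3500 + 0.6900i → escape time 6
(row=1, col=0): c = -2.0000 + -0.1850i → escape time 1
(row=1, col=1): c = -1.4500 + -0.1850i → escape time 5
(row=1, col=2): c = -0.9000 + -0.1850i → escape time 6
(row=1, col=3): c = -0.3500 + -0.1850i → escape time 6
(row=2, col=0): c = -2.0000 + -1.0600i → escape time 1
(row=2, col=1): c = -1.4500 + -1.0600i → escape time 2
(row=2, col=2): c = -0.9000 + -1.0600i → escape time 3
(row=2, col=3): c = -0.3500 + -1.0600i → escape time 4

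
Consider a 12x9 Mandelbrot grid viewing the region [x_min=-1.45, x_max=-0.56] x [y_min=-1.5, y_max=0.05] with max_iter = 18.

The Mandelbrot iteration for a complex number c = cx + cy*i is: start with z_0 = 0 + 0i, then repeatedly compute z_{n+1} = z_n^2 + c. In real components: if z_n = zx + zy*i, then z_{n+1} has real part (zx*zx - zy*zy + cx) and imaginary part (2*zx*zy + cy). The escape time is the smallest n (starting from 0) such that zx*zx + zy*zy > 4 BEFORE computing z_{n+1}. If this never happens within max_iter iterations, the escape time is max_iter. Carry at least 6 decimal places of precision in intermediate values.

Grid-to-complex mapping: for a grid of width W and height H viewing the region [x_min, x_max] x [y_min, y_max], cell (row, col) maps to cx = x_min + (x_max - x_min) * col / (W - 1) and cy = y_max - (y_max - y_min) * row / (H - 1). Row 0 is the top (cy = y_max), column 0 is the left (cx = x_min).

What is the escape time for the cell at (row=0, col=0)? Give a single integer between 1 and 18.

Answer: 10

Derivation:
z_0 = 0 + 0i, c = -1.4500 + 0.0500i
Iter 1: z = -1.4500 + 0.0500i, |z|^2 = 2.1050
Iter 2: z = 0.6500 + -0.0950i, |z|^2 = 0.4315
Iter 3: z = -1.0365 + -0.0735i, |z|^2 = 1.0798
Iter 4: z = -0.3810 + 0.2024i, |z|^2 = 0.1861
Iter 5: z = -1.3458 + -0.1042i, |z|^2 = 1.8220
Iter 6: z = 0.3503 + 0.3305i, |z|^2 = 0.2319
Iter 7: z = -1.4365 + 0.2815i, |z|^2 = 2.1429
Iter 8: z = 0.5344 + -0.7588i, |z|^2 = 0.8614
Iter 9: z = -1.7402 + -0.7610i, |z|^2 = 3.6076
Iter 10: z = 0.9992 + 2.6988i, |z|^2 = 8.2818
Escaped at iteration 10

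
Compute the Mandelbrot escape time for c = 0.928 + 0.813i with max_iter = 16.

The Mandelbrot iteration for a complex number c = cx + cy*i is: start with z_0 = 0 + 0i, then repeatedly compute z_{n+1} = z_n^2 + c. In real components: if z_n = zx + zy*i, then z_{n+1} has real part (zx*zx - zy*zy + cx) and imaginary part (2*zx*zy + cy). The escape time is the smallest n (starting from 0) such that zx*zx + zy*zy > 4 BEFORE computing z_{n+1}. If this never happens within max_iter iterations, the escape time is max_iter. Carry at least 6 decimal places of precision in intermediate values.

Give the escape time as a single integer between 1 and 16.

Answer: 2

Derivation:
z_0 = 0 + 0i, c = 0.9280 + 0.8130i
Iter 1: z = 0.9280 + 0.8130i, |z|^2 = 1.5222
Iter 2: z = 1.1282 + 2.3219i, |z|^2 = 6.6642
Escaped at iteration 2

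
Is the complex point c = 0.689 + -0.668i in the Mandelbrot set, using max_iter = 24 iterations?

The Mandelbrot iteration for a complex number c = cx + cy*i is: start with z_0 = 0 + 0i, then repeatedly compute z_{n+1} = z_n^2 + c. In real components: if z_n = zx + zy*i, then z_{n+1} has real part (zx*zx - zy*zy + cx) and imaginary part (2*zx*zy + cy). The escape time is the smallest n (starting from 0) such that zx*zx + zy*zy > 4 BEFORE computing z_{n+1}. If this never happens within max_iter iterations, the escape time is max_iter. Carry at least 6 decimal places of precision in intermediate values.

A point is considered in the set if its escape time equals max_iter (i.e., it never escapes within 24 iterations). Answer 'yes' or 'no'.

z_0 = 0 + 0i, c = 0.6890 + -0.6680i
Iter 1: z = 0.6890 + -0.6680i, |z|^2 = 0.9209
Iter 2: z = 0.7175 + -1.5885i, |z|^2 = 3.0381
Iter 3: z = -1.3195 + -2.9475i, |z|^2 = 10.4289
Escaped at iteration 3

Answer: no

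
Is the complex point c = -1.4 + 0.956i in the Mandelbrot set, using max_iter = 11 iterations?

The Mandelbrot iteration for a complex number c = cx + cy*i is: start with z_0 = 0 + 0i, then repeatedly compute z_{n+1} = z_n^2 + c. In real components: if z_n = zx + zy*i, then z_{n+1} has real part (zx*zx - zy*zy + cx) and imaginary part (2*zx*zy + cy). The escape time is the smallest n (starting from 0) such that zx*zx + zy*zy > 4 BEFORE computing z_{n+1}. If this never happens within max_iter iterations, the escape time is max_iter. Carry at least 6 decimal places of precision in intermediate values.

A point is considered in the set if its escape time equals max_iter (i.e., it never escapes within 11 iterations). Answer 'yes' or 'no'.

z_0 = 0 + 0i, c = -1.4000 + 0.9560i
Iter 1: z = -1.4000 + 0.9560i, |z|^2 = 2.8739
Iter 2: z = -0.3539 + -1.7208i, |z|^2 = 3.0864
Iter 3: z = -4.2359 + 2.1741i, |z|^2 = 22.6694
Escaped at iteration 3

Answer: no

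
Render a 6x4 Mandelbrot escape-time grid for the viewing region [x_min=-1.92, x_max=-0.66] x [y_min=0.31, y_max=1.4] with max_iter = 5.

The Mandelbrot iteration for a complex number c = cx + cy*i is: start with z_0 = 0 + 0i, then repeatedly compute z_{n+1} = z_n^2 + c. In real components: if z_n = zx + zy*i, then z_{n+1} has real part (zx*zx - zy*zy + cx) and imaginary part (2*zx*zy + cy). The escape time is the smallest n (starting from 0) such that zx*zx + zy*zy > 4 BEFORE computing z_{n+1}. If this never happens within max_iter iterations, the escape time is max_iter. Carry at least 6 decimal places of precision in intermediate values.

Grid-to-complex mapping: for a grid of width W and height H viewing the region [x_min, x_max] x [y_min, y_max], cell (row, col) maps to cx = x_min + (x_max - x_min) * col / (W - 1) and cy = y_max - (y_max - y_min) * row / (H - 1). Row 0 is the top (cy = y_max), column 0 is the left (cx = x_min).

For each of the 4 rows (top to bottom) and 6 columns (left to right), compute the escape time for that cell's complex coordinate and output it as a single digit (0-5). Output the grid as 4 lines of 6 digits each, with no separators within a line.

(row=0, col=0): c = -1.9200 + 1.4000i → escape time 1
(row=0, col=1): c = -1.6680 + 1.4000i → escape time 1
(row=0, col=2): c = -1.4160 + 1.4000i → escape time 2
(row=0, col=3): c = -1.1640 + 1.4000i → escape time 2
(row=0, col=4): c = -0.9120 + 1.4000i → escape time 2
(row=0, col=5): c = -0.6600 + 1.4000i → escape time 2
(row=1, col=0): c = -1.9200 + 1.0367i → escape time 1
(row=1, col=1): c = -1.6680 + 1.0367i → escape time 2
(row=1, col=2): c = -1.4160 + 1.0367i → escape time 3
(row=1, col=3): c = -1.1640 + 1.0367i → escape time 3
(row=1, col=4): c = -0.9120 + 1.0367i → escape time 3
(row=1, col=5): c = -0.6600 + 1.0367i → escape time 3
(row=2, col=0): c = -1.9200 + 0.6733i → escape time 1
(row=2, col=1): c = -1.6680 + 0.6733i → escape time 3
(row=2, col=2): c = -1.4160 + 0.6733i → escape time 3
(row=2, col=3): c = -1.1640 + 0.6733i → escape time 3
(row=2, col=4): c = -0.9120 + 0.6733i → escape time 4
(row=2, col=5): c = -0.6600 + 0.6733i → escape time 5
(row=3, col=0): c = -1.9200 + 0.3100i → escape time 3
(row=3, col=1): c = -1.6680 + 0.3100i → escape time 4
(row=3, col=2): c = -1.4160 + 0.3100i → escape time 5
(row=3, col=3): c = -1.1640 + 0.3100i → escape time 5
(row=3, col=4): c = -0.9120 + 0.3100i → escape time 5
(row=3, col=5): c = -0.6600 + 0.3100i → escape time 5

Answer: 112222
123333
133345
345555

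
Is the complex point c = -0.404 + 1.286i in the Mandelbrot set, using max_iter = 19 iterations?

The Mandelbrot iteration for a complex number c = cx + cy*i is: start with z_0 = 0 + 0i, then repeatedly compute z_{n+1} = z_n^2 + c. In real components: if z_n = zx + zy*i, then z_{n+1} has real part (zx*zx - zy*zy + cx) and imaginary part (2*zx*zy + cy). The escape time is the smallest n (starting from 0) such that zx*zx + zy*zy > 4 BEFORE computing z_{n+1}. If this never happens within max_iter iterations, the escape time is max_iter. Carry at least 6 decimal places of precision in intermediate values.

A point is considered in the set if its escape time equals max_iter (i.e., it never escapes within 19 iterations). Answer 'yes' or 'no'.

Answer: no

Derivation:
z_0 = 0 + 0i, c = -0.4040 + 1.2860i
Iter 1: z = -0.4040 + 1.2860i, |z|^2 = 1.8170
Iter 2: z = -1.8946 + 0.2469i, |z|^2 = 3.6504
Iter 3: z = 3.1245 + 0.3504i, |z|^2 = 9.8851
Escaped at iteration 3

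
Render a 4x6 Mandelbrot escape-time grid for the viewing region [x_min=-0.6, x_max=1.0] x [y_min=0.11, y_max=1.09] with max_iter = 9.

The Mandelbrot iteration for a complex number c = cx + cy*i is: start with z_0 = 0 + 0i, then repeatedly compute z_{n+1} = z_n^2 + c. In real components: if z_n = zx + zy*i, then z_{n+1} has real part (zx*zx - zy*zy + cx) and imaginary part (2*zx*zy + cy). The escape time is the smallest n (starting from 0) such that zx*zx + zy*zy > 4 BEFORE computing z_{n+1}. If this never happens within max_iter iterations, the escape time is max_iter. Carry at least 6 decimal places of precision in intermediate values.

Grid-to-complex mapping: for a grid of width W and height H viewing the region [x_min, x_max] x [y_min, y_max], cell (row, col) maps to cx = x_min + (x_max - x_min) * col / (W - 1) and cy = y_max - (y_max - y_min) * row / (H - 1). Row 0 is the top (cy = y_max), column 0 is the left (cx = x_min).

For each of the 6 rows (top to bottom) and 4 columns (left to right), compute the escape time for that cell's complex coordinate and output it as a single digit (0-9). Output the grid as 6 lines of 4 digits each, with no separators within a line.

(row=0, col=0): c = -0.6000 + 1.0900i → escape time 3
(row=0, col=1): c = -0.0667 + 1.0900i → escape time 5
(row=0, col=2): c = 0.4667 + 1.0900i → escape time 2
(row=0, col=3): c = 1.0000 + 1.0900i → escape time 2
(row=1, col=0): c = -0.6000 + 0.8940i → escape time 4
(row=1, col=1): c = -0.0667 + 0.8940i → escape time 9
(row=1, col=2): c = 0.4667 + 0.8940i → escape time 3
(row=1, col=3): c = 1.0000 + 0.8940i → escape time 2
(row=2, col=0): c = -0.6000 + 0.6980i → escape time 8
(row=2, col=1): c = -0.0667 + 0.6980i → escape time 9
(row=2, col=2): c = 0.4667 + 0.6980i → escape time 4
(row=2, col=3): c = 1.0000 + 0.6980i → escape time 2
(row=3, col=0): c = -0.6000 + 0.5020i → escape time 9
(row=3, col=1): c = -0.0667 + 0.5020i → escape time 9
(row=3, col=2): c = 0.4667 + 0.5020i → escape time 5
(row=3, col=3): c = 1.0000 + 0.5020i → escape time 2
(row=4, col=0): c = -0.6000 + 0.3060i → escape time 9
(row=4, col=1): c = -0.0667 + 0.3060i → escape time 9
(row=4, col=2): c = 0.4667 + 0.3060i → escape time 7
(row=4, col=3): c = 1.0000 + 0.3060i → escape time 2
(row=5, col=0): c = -0.6000 + 0.1100i → escape time 9
(row=5, col=1): c = -0.0667 + 0.1100i → escape time 9
(row=5, col=2): c = 0.4667 + 0.1100i → escape time 5
(row=5, col=3): c = 1.0000 + 0.1100i → escape time 2

Answer: 3522
4932
8942
9952
9972
9952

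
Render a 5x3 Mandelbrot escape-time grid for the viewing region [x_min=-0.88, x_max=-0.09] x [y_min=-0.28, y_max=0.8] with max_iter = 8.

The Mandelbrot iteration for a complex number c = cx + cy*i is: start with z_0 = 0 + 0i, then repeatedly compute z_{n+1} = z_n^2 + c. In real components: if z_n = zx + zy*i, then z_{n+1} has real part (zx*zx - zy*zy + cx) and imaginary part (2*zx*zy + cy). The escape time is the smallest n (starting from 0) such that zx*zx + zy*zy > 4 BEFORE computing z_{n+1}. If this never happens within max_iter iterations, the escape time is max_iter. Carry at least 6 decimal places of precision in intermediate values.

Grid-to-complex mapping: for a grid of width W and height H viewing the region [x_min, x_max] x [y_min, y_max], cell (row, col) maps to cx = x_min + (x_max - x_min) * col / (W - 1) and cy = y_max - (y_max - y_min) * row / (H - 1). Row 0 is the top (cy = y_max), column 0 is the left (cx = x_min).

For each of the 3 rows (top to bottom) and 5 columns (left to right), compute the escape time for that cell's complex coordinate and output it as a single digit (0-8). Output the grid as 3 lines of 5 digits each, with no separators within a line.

(row=0, col=0): c = -0.8800 + 0.8000i → escape time 4
(row=0, col=1): c = -0.6825 + 0.8000i → escape time 4
(row=0, col=2): c = -0.4850 + 0.8000i → escape time 5
(row=0, col=3): c = -0.2875 + 0.8000i → escape time 8
(row=0, col=4): c = -0.0900 + 0.8000i → escape time 8
(row=1, col=0): c = -0.8800 + 0.2600i → escape time 8
(row=1, col=1): c = -0.6825 + 0.2600i → escape time 8
(row=1, col=2): c = -0.4850 + 0.2600i → escape time 8
(row=1, col=3): c = -0.2875 + 0.2600i → escape time 8
(row=1, col=4): c = -0.0900 + 0.2600i → escape time 8
(row=2, col=0): c = -0.8800 + -0.2800i → escape time 8
(row=2, col=1): c = -0.6825 + -0.2800i → escape time 8
(row=2, col=2): c = -0.4850 + -0.2800i → escape time 8
(row=2, col=3): c = -0.2875 + -0.2800i → escape time 8
(row=2, col=4): c = -0.0900 + -0.2800i → escape time 8

Answer: 44588
88888
88888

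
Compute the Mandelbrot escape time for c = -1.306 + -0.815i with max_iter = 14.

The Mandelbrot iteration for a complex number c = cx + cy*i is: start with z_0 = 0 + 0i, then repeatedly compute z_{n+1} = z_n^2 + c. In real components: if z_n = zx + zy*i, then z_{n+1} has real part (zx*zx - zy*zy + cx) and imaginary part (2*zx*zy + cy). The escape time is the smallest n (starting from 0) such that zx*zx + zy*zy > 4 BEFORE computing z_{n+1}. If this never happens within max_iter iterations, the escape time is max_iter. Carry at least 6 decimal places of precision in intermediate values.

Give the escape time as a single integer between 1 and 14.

z_0 = 0 + 0i, c = -1.3060 + -0.8150i
Iter 1: z = -1.3060 + -0.8150i, |z|^2 = 2.3699
Iter 2: z = -0.2646 + 1.3138i, |z|^2 = 1.7960
Iter 3: z = -2.9620 + -1.5102i, |z|^2 = 11.0543
Escaped at iteration 3

Answer: 3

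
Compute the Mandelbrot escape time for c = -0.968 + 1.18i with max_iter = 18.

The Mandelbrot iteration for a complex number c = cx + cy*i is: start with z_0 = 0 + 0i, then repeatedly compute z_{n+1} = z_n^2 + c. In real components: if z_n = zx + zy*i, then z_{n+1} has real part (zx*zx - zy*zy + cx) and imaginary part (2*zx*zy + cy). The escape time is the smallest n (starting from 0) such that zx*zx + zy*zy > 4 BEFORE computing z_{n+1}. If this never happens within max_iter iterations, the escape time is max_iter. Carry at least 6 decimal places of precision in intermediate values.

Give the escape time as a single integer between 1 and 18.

Answer: 3

Derivation:
z_0 = 0 + 0i, c = -0.9680 + 1.1800i
Iter 1: z = -0.9680 + 1.1800i, |z|^2 = 2.3294
Iter 2: z = -1.4234 + -1.1045i, |z|^2 = 3.2459
Iter 3: z = -0.1619 + 4.3242i, |z|^2 = 18.7247
Escaped at iteration 3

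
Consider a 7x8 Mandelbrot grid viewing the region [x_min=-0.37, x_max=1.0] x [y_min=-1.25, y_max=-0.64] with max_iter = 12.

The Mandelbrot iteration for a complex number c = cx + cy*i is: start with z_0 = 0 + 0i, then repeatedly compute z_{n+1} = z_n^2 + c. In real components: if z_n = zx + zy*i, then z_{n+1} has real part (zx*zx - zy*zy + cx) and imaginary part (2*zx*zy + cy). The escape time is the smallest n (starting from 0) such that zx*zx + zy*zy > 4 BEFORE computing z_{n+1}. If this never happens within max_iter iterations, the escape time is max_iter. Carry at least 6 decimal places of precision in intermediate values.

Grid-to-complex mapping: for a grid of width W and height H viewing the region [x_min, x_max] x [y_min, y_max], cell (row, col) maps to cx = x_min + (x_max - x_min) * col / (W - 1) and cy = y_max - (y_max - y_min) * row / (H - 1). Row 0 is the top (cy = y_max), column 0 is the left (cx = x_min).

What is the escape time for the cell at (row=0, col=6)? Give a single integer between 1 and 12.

Answer: 2

Derivation:
z_0 = 0 + 0i, c = 1.0000 + -0.6400i
Iter 1: z = 1.0000 + -0.6400i, |z|^2 = 1.4096
Iter 2: z = 1.5904 + -1.9200i, |z|^2 = 6.2158
Escaped at iteration 2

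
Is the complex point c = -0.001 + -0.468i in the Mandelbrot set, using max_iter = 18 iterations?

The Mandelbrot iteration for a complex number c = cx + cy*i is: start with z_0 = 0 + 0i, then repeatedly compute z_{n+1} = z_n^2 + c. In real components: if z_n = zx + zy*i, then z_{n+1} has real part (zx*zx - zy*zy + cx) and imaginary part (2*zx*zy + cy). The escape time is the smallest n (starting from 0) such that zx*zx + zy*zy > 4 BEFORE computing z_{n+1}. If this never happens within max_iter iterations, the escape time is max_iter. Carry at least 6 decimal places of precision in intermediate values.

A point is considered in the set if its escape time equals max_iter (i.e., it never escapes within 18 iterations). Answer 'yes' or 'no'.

Answer: yes

Derivation:
z_0 = 0 + 0i, c = -0.0010 + -0.4680i
Iter 1: z = -0.0010 + -0.4680i, |z|^2 = 0.2190
Iter 2: z = -0.2200 + -0.4671i, |z|^2 = 0.2666
Iter 3: z = -0.1707 + -0.2625i, |z|^2 = 0.0980
Iter 4: z = -0.0407 + -0.3784i, |z|^2 = 0.1448
Iter 5: z = -0.1425 + -0.4372i, |z|^2 = 0.2114
Iter 6: z = -0.1718 + -0.3434i, |z|^2 = 0.1474
Iter 7: z = -0.0894 + -0.3500i, |z|^2 = 0.1305
Iter 8: z = -0.1155 + -0.4054i, |z|^2 = 0.1777
Iter 9: z = -0.1520 + -0.3743i, |z|^2 = 0.1632
Iter 10: z = -0.1180 + -0.3542i, |z|^2 = 0.1394
Iter 11: z = -0.1125 + -0.3844i, |z|^2 = 0.1604
Iter 12: z = -0.1361 + -0.3815i, |z|^2 = 0.1641
Iter 13: z = -0.1280 + -0.3642i, |z|^2 = 0.1490
Iter 14: z = -0.1172 + -0.3748i, |z|^2 = 0.1542
Iter 15: z = -0.1277 + -0.3801i, |z|^2 = 0.1608
Iter 16: z = -0.1292 + -0.3709i, |z|^2 = 0.1543
Iter 17: z = -0.1219 + -0.3722i, |z|^2 = 0.1534
Did not escape in 18 iterations → in set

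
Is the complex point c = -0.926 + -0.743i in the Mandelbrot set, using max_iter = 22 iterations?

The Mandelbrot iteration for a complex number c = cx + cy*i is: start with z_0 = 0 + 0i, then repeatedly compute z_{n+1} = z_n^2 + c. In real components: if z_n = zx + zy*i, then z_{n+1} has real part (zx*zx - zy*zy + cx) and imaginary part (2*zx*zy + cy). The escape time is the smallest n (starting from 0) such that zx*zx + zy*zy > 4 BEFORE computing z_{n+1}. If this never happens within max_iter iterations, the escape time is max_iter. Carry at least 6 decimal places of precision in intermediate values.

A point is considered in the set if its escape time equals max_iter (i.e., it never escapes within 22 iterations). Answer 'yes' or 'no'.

Answer: no

Derivation:
z_0 = 0 + 0i, c = -0.9260 + -0.7430i
Iter 1: z = -0.9260 + -0.7430i, |z|^2 = 1.4095
Iter 2: z = -0.6206 + 0.6330i, |z|^2 = 0.7858
Iter 3: z = -0.9416 + -1.5287i, |z|^2 = 3.2235
Iter 4: z = -2.3762 + 2.1359i, |z|^2 = 10.2086
Escaped at iteration 4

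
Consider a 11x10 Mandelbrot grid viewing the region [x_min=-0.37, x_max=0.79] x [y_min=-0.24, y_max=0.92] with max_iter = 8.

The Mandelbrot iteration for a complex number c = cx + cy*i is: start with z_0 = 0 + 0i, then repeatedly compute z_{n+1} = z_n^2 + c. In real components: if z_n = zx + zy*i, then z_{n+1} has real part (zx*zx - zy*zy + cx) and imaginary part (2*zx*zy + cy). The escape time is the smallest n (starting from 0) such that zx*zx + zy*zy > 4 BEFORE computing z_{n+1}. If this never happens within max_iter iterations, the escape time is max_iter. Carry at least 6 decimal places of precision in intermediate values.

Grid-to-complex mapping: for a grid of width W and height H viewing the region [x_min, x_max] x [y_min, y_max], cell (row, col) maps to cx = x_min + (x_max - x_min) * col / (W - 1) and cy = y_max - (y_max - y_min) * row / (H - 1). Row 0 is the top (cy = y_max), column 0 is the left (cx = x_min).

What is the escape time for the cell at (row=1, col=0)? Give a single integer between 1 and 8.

z_0 = 0 + 0i, c = -0.3700 + 0.7911i
Iter 1: z = -0.3700 + 0.7911i, |z|^2 = 0.7628
Iter 2: z = -0.8590 + 0.2057i, |z|^2 = 0.7801
Iter 3: z = 0.3255 + 0.4378i, |z|^2 = 0.2976
Iter 4: z = -0.4557 + 1.0761i, |z|^2 = 1.3656
Iter 5: z = -1.3203 + -0.1896i, |z|^2 = 1.7792
Iter 6: z = 1.3373 + 1.2918i, |z|^2 = 3.4570
Iter 7: z = -0.2503 + 4.2461i, |z|^2 = 18.0918
Escaped at iteration 7

Answer: 7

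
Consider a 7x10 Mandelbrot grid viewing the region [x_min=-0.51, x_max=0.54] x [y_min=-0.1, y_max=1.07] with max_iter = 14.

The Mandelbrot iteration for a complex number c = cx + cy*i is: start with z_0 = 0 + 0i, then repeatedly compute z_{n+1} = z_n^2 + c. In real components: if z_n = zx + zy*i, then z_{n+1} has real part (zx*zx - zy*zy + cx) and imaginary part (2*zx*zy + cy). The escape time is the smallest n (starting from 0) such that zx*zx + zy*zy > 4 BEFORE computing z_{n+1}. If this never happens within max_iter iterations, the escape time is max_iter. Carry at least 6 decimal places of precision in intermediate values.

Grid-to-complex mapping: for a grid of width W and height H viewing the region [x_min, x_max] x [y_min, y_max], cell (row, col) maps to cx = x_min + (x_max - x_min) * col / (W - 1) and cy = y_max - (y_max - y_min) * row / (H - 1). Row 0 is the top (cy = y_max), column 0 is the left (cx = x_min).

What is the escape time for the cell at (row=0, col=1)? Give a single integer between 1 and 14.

z_0 = 0 + 0i, c = -0.3350 + 1.0700i
Iter 1: z = -0.3350 + 1.0700i, |z|^2 = 1.2571
Iter 2: z = -1.3677 + 0.3531i, |z|^2 = 1.9952
Iter 3: z = 1.4109 + 0.1041i, |z|^2 = 2.0014
Iter 4: z = 1.6447 + 1.3639i, |z|^2 = 4.5651
Escaped at iteration 4

Answer: 4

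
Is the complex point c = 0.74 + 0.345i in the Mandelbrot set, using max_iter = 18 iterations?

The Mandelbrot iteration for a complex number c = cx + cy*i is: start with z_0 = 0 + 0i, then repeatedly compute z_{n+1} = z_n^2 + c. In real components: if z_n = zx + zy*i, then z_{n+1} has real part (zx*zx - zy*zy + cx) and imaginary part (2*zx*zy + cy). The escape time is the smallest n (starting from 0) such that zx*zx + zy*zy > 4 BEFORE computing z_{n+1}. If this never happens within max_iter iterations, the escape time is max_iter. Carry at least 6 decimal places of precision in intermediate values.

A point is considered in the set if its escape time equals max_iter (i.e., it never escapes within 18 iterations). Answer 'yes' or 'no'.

z_0 = 0 + 0i, c = 0.7400 + 0.3450i
Iter 1: z = 0.7400 + 0.3450i, |z|^2 = 0.6666
Iter 2: z = 1.1686 + 0.8556i, |z|^2 = 2.0976
Iter 3: z = 1.3735 + 2.3447i, |z|^2 = 7.3840
Escaped at iteration 3

Answer: no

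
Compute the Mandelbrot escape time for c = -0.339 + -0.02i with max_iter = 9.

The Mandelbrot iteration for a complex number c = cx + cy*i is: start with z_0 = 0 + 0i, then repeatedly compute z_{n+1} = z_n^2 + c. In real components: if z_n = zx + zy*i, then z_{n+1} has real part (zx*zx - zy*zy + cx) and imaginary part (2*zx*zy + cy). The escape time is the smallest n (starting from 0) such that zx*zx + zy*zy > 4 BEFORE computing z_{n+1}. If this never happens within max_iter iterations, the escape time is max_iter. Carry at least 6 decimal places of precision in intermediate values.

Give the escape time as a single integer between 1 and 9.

z_0 = 0 + 0i, c = -0.3390 + -0.0200i
Iter 1: z = -0.3390 + -0.0200i, |z|^2 = 0.1153
Iter 2: z = -0.2245 + -0.0064i, |z|^2 = 0.0504
Iter 3: z = -0.2887 + -0.0171i, |z|^2 = 0.0836
Iter 4: z = -0.2560 + -0.0101i, |z|^2 = 0.0656
Iter 5: z = -0.2736 + -0.0148i, |z|^2 = 0.0751
Iter 6: z = -0.2644 + -0.0119i, |z|^2 = 0.0700
Iter 7: z = -0.2692 + -0.0137i, |z|^2 = 0.0727
Iter 8: z = -0.2667 + -0.0126i, |z|^2 = 0.0713

Answer: 9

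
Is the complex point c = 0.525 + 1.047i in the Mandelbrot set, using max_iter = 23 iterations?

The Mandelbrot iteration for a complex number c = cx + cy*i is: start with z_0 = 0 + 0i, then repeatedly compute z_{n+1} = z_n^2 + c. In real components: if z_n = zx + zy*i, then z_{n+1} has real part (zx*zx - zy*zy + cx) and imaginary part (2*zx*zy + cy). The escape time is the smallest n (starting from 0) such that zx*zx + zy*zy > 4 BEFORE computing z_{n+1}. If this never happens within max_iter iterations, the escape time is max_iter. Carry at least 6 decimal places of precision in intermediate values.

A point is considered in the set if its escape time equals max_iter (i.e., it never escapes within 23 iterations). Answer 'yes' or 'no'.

Answer: no

Derivation:
z_0 = 0 + 0i, c = 0.5250 + 1.0470i
Iter 1: z = 0.5250 + 1.0470i, |z|^2 = 1.3718
Iter 2: z = -0.2956 + 2.1463i, |z|^2 = 4.6942
Escaped at iteration 2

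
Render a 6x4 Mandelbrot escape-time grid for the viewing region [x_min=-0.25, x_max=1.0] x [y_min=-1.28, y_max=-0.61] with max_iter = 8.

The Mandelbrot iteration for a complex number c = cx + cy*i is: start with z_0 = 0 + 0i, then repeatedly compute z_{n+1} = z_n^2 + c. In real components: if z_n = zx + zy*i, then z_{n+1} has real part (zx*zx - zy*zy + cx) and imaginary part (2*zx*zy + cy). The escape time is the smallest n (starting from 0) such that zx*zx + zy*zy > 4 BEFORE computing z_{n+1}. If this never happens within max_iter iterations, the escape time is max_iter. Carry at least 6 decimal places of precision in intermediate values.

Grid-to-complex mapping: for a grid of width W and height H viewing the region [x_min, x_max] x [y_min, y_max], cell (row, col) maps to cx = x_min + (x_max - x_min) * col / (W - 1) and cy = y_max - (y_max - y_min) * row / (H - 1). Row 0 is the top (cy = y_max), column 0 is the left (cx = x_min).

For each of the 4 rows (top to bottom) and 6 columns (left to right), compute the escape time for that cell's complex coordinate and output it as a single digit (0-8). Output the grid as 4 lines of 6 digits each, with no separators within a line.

Answer: 888432
885322
653222
322222

Derivation:
(row=0, col=0): c = -0.2500 + -0.6100i → escape time 8
(row=0, col=1): c = 0.0000 + -0.6100i → escape time 8
(row=0, col=2): c = 0.2500 + -0.6100i → escape time 8
(row=0, col=3): c = 0.5000 + -0.6100i → escape time 4
(row=0, col=4): c = 0.7500 + -0.6100i → escape time 3
(row=0, col=5): c = 1.0000 + -0.6100i → escape time 2
(row=1, col=0): c = -0.2500 + -0.8333i → escape time 8
(row=1, col=1): c = 0.0000 + -0.8333i → escape time 8
(row=1, col=2): c = 0.2500 + -0.8333i → escape time 5
(row=1, col=3): c = 0.5000 + -0.8333i → escape time 3
(row=1, col=4): c = 0.7500 + -0.8333i → escape time 2
(row=1, col=5): c = 1.0000 + -0.8333i → escape time 2
(row=2, col=0): c = -0.2500 + -1.0567i → escape time 6
(row=2, col=1): c = 0.0000 + -1.0567i → escape time 5
(row=2, col=2): c = 0.2500 + -1.0567i → escape time 3
(row=2, col=3): c = 0.5000 + -1.0567i → escape time 2
(row=2, col=4): c = 0.7500 + -1.0567i → escape time 2
(row=2, col=5): c = 1.0000 + -1.0567i → escape time 2
(row=3, col=0): c = -0.2500 + -1.2800i → escape time 3
(row=3, col=1): c = 0.0000 + -1.2800i → escape time 2
(row=3, col=2): c = 0.2500 + -1.2800i → escape time 2
(row=3, col=3): c = 0.5000 + -1.2800i → escape time 2
(row=3, col=4): c = 0.7500 + -1.2800i → escape time 2
(row=3, col=5): c = 1.0000 + -1.2800i → escape time 2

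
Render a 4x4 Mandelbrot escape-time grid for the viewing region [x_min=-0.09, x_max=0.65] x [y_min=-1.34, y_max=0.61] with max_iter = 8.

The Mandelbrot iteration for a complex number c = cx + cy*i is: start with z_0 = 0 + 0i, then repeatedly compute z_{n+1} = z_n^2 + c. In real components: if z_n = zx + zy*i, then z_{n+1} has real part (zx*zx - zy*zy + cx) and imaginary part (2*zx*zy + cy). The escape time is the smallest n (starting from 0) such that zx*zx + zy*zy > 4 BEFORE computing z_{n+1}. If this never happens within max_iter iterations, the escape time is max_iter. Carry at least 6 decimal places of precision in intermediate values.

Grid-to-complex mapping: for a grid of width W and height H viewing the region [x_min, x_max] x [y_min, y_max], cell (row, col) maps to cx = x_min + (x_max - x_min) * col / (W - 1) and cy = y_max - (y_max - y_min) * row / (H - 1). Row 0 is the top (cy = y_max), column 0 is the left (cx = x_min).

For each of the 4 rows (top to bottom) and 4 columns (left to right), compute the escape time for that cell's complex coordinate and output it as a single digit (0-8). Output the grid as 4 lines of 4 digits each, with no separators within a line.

Answer: 8883
8874
8863
2222

Derivation:
(row=0, col=0): c = -0.0900 + 0.6100i → escape time 8
(row=0, col=1): c = 0.1567 + 0.6100i → escape time 8
(row=0, col=2): c = 0.4033 + 0.6100i → escape time 8
(row=0, col=3): c = 0.6500 + 0.6100i → escape time 3
(row=1, col=0): c = -0.0900 + -0.0400i → escape time 8
(row=1, col=1): c = 0.1567 + -0.0400i → escape time 8
(row=1, col=2): c = 0.4033 + -0.0400i → escape time 7
(row=1, col=3): c = 0.6500 + -0.0400i → escape time 4
(row=2, col=0): c = -0.0900 + -0.6900i → escape time 8
(row=2, col=1): c = 0.1567 + -0.6900i → escape time 8
(row=2, col=2): c = 0.4033 + -0.6900i → escape time 6
(row=2, col=3): c = 0.6500 + -0.6900i → escape time 3
(row=3, col=0): c = -0.0900 + -1.3400i → escape time 2
(row=3, col=1): c = 0.1567 + -1.3400i → escape time 2
(row=3, col=2): c = 0.4033 + -1.3400i → escape time 2
(row=3, col=3): c = 0.6500 + -1.3400i → escape time 2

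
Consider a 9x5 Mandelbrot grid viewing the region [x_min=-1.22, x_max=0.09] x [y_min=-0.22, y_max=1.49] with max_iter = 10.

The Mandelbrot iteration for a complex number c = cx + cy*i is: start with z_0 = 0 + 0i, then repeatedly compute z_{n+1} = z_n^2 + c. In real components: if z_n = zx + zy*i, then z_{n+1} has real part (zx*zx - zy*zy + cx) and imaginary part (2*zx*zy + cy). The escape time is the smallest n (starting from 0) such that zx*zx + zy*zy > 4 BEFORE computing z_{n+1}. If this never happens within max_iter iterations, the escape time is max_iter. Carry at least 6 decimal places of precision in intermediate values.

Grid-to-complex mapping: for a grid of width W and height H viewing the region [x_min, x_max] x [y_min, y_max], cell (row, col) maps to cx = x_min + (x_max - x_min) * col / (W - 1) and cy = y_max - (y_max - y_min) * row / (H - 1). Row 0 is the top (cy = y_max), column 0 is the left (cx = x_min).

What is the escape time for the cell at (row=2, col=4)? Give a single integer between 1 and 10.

z_0 = 0 + 0i, c = -0.5650 + 0.6350i
Iter 1: z = -0.5650 + 0.6350i, |z|^2 = 0.7224
Iter 2: z = -0.6490 + -0.0825i, |z|^2 = 0.4280
Iter 3: z = -0.1506 + 0.7421i, |z|^2 = 0.5735
Iter 4: z = -1.0931 + 0.4114i, |z|^2 = 1.3642
Iter 5: z = 0.4606 + -0.2645i, |z|^2 = 0.2821
Iter 6: z = -0.4228 + 0.3913i, |z|^2 = 0.3319
Iter 7: z = -0.5394 + 0.3041i, |z|^2 = 0.3834
Iter 8: z = -0.3665 + 0.3070i, |z|^2 = 0.2286
Iter 9: z = -0.5249 + 0.4100i, |z|^2 = 0.4436

Answer: 10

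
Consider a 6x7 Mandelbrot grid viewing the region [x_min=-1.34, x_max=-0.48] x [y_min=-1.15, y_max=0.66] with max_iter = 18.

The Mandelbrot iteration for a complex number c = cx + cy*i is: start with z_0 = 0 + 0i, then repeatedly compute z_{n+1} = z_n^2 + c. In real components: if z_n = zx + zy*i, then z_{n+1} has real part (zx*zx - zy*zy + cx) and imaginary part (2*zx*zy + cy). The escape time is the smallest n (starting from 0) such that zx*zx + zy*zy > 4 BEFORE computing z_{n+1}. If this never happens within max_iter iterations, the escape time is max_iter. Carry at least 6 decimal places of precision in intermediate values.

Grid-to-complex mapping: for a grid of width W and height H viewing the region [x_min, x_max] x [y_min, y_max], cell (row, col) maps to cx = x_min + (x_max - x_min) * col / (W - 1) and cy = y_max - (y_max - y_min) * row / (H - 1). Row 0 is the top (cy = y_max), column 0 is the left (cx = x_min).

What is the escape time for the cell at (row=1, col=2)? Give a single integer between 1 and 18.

Answer: 9

Derivation:
z_0 = 0 + 0i, c = -0.9960 + 0.3583i
Iter 1: z = -0.9960 + 0.3583i, |z|^2 = 1.1204
Iter 2: z = -0.1324 + -0.3555i, |z|^2 = 0.1439
Iter 3: z = -1.1048 + 0.4525i, |z|^2 = 1.4254
Iter 4: z = 0.0199 + -0.6414i, |z|^2 = 0.4118
Iter 5: z = -1.4070 + 0.3328i, |z|^2 = 2.0905
Iter 6: z = 0.8730 + -0.5781i, |z|^2 = 1.0963
Iter 7: z = -0.5680 + -0.6510i, |z|^2 = 0.7464
Iter 8: z = -1.0972 + 1.0979i, |z|^2 = 2.4091
Iter 9: z = -0.9975 + -2.0508i, |z|^2 = 5.2006
Escaped at iteration 9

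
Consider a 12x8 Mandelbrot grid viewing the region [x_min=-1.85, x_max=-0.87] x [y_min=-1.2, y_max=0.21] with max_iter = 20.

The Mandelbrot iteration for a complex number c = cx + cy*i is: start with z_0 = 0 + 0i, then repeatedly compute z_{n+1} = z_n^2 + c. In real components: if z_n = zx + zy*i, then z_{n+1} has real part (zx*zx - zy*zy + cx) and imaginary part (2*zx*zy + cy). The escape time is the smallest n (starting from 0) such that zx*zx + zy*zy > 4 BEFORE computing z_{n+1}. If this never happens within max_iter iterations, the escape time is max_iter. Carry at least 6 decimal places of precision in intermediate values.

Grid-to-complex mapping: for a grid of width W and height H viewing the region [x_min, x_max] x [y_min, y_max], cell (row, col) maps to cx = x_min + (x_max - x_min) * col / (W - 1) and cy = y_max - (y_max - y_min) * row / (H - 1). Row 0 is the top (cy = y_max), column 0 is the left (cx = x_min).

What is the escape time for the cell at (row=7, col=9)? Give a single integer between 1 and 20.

z_0 = 0 + 0i, c = -1.0482 + -1.2000i
Iter 1: z = -1.0482 + -1.2000i, |z|^2 = 2.5387
Iter 2: z = -1.3895 + 1.3156i, |z|^2 = 3.6616
Iter 3: z = -0.8484 + -4.8561i, |z|^2 = 24.3019
Escaped at iteration 3

Answer: 3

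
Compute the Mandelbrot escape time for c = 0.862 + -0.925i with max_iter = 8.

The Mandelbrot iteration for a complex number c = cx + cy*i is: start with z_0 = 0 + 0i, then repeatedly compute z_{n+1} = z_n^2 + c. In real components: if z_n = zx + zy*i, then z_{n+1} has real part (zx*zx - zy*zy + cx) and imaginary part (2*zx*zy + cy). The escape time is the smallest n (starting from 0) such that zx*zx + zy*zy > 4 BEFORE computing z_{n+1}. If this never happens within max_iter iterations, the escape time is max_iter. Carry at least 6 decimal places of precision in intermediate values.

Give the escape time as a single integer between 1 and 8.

Answer: 2

Derivation:
z_0 = 0 + 0i, c = 0.8620 + -0.9250i
Iter 1: z = 0.8620 + -0.9250i, |z|^2 = 1.5987
Iter 2: z = 0.7494 + -2.5197i, |z|^2 = 6.9105
Escaped at iteration 2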